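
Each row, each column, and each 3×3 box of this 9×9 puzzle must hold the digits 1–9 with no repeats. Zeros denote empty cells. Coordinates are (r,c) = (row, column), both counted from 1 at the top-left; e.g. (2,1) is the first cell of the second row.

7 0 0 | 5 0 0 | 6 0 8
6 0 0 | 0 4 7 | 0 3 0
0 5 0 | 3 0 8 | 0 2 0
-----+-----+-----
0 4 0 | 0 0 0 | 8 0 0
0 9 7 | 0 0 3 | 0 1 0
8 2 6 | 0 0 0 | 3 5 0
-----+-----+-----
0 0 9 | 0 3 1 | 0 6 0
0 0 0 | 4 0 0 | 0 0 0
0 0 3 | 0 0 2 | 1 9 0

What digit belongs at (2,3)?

(1,6) = 9: row 1 has {5,6,7,8}; col 6 has {1,2,3,7,8}; box has {3,4,5,7,8} → only 9 remains.
(1,8) = 4: row 1 has {5,6,7,8,9}; col 8 has {1,2,3,5,6,9}; box has {2,3,6,8} → only 4 remains.
(4,8) = 7: row 4 has {4,8}; col 8 has {1,2,3,4,5,6,9}; box has {1,3,5,8} → only 7 remains.
(5,1) = 5: row 5 has {1,3,7,9}; col 1 has {6,7,8}; box has {2,4,6,7,8,9} → only 5 remains.
(6,6) = 4: row 6 has {2,3,5,6,8}; col 6 has {1,2,3,7,8,9}; box has {3} → only 4 remains.
(6,9) = 9: row 6 has {2,3,4,5,6,8}; col 9 has {8}; box has {1,3,5,7,8} → only 9 remains.
(8,8) = 8: row 8 has {4}; col 8 has {1,2,3,4,5,6,7,9}; box has {1,6,9} → only 8 remains.
(9,1) = 4: row 9 has {1,2,3,9}; col 1 has {5,6,7,8}; box has {3,9} → only 4 remains.
(4,3) = 1: row 4 has {4,7,8}; col 3 has {3,6,7,9}; box has {2,4,5,6,7,8,9} → only 1 remains.
(7,1) = 2: row 7 has {1,3,6,9}; col 1 has {4,5,6,7,8}; box has {3,4,9} → only 2 remains.
(8,1) = 1: row 8 has {4,8}; col 1 has {2,4,5,6,7,8}; box has {2,3,4,9} → only 1 remains.
(8,3) = 5: row 8 has {1,4,8}; col 3 has {1,3,6,7,9}; box has {1,2,3,4,9} → only 5 remains.
(8,6) = 6: row 8 has {1,4,5,8}; col 6 has {1,2,3,4,7,8,9}; box has {1,2,3,4} → only 6 remains.
(1,3) = 2: row 1 has {4,5,6,7,8,9}; col 3 has {1,3,5,6,7,9}; box has {5,6,7} → only 2 remains.
(1,5) = 1: row 1 has {2,4,5,6,7,8,9}; col 5 has {3,4}; box has {3,4,5,7,8,9} → only 1 remains.
(2,3) = 8: row 2 has {3,4,6,7}; col 3 has {1,2,3,5,6,7,9}; box has {2,5,6,7} → only 8 remains.

8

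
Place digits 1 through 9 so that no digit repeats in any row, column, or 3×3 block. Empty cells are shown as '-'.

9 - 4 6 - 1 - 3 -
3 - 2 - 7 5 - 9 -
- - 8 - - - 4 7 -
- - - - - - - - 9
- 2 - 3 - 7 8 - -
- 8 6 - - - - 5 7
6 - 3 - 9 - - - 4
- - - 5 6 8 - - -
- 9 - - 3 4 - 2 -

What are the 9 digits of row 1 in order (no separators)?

974681532

row 3, column 5 = 2 (sole candidate).
row 7, column 6 = 2 (sole candidate).
row 8, column 8 = 1 (sole candidate).
row 8, column 9 = 3 (sole candidate).
row 1, column 5 = 8: row 1 has {1,3,4,6,9}; col 5 has {2,3,6,7,9}; box has {1,2,5,6,7} → only 8 remains.
row 2, column 4 = 4 (sole candidate).
row 3, column 4 = 9 (sole candidate).
row 3, column 6 = 3 (sole candidate).
row 4, column 6 = 6 (sole candidate).
row 4, column 8 = 4 (sole candidate).
row 5, column 8 = 6 (sole candidate).
row 5, column 9 = 1 (sole candidate).
row 6, column 6 = 9 (sole candidate).
row 7, column 8 = 8 (sole candidate).
row 8, column 3 = 7 (sole candidate).
row 8, column 7 = 9 (sole candidate).
row 8, column 2 = 4 (sole candidate).
row 8, column 1 = 2 (sole candidate).
row 1, column 2 = 7: in row 1, 7 can only go here (every other open cell in that row sees a 7).
row 2, column 9 = 8 (hidden single in row 2).
row 4, column 1 = 7 (hidden single in row 4).
row 4, column 4 = 8 (hidden single in row 4).
row 4, column 7 = 2 (hidden single in row 4).
row 1, column 7 = 5: row 1 has {1,3,4,6,7,8,9}; col 7 has {2,4,8,9}; box has {3,4,7,8,9} → only 5 remains.
row 1, column 9 = 2: row 1 has {1,3,4,5,6,7,8,9}; col 9 has {1,3,4,7,8,9}; box has {3,4,5,7,8,9} → only 2 remains.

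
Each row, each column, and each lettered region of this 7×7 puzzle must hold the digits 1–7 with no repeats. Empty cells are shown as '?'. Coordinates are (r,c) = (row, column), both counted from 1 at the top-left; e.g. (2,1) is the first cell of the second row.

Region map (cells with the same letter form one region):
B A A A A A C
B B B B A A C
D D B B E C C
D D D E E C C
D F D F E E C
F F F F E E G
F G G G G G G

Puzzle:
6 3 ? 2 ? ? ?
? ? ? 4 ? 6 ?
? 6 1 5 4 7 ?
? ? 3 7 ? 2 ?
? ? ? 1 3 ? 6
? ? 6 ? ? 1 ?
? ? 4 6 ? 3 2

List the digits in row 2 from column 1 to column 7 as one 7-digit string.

(3,1) = 2: row 3 has {1,4,5,6,7}; col 1 has {6}; region has {3,6} → only 2 remains.
(3,7) = 3: row 3 has {1,2,4,5,6,7}; col 7 has {2,6}; region has {2,6,7} → only 3 remains.
(5,6) = 5: row 5 has {1,3,6}; col 6 has {1,2,3,6,7}; region has {1,3,4,7} → only 5 remains.
(6,4) = 3: row 6 has {1,6}; col 4 has {1,2,4,5,6,7}; region has {1,6} → only 3 remains.
(6,5) = 2: row 6 has {1,3,6}; col 5 has {3,4}; region has {1,3,4,5,7} → only 2 remains.
(1,6) = 4: row 1 has {2,3,6}; col 6 has {1,2,3,5,6,7}; region has {2,3,6} → only 4 remains.
(4,5) = 6: row 4 has {2,3,7}; col 5 has {2,3,4}; region has {1,2,3,4,5,7} → only 6 remains.
(5,3) = 7: row 5 has {1,3,5,6}; col 3 has {1,3,4,6}; region has {2,3,6} → only 7 remains.
(1,3) = 5: row 1 has {2,3,4,6}; col 3 has {1,3,4,6,7}; region has {2,3,4,6} → only 5 remains.
(1,7) = 1: row 1 has {2,3,4,5,6}; col 7 has {2,3,6}; region has {2,3,6,7} → only 1 remains.
(2,3) = 2: row 2 has {4,6}; col 3 has {1,3,4,5,6,7}; region has {1,4,5,6} → only 2 remains.
(2,7) = 5: row 2 has {2,4,6}; col 7 has {1,2,3,6}; region has {1,2,3,6,7} → only 5 remains.
(4,7) = 4: row 4 has {2,3,6,7}; col 7 has {1,2,3,5,6}; region has {1,2,3,5,6,7} → only 4 remains.
(5,1) = 4: row 5 has {1,3,5,6,7}; col 1 has {2,6}; region has {2,3,6,7} → only 4 remains.
(5,2) = 2: row 5 has {1,3,4,5,6,7}; col 2 has {3,6}; region has {1,3,6} → only 2 remains.
(6,7) = 7: row 6 has {1,2,3,6}; col 7 has {1,2,3,4,5,6}; region has {2,3,4,6} → only 7 remains.
(1,5) = 7: row 1 has {1,2,3,4,5,6}; col 5 has {2,3,4,6}; region has {2,3,4,5,6} → only 7 remains.
(2,2) = 7: row 2 has {2,4,5,6}; col 2 has {2,3,6}; region has {1,2,4,5,6} → only 7 remains.
(2,5) = 1: row 2 has {2,4,5,6,7}; col 5 has {2,3,4,6,7}; region has {2,3,4,5,6,7} → only 1 remains.
(6,1) = 5: row 6 has {1,2,3,6,7}; col 1 has {2,4,6}; region has {1,2,3,6} → only 5 remains.
(6,2) = 4: row 6 has {1,2,3,5,6,7}; col 2 has {2,3,6,7}; region has {1,2,3,5,6} → only 4 remains.
(7,1) = 7: row 7 has {2,3,4,6}; col 1 has {2,4,5,6}; region has {1,2,3,4,5,6} → only 7 remains.
(7,5) = 5: row 7 has {2,3,4,6,7}; col 5 has {1,2,3,4,6,7}; region has {2,3,4,6,7} → only 5 remains.
(2,1) = 3: row 2 has {1,2,4,5,6,7}; col 1 has {2,4,5,6,7}; region has {1,2,4,5,6,7} → only 3 remains.

3724165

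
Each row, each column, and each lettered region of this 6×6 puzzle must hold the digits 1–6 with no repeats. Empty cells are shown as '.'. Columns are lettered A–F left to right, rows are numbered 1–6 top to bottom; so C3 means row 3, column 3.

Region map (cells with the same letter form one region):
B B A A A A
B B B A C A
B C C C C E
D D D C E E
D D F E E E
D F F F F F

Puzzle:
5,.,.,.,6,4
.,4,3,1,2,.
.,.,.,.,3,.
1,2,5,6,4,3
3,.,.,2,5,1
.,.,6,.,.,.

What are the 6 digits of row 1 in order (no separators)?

512364

B1 = 1: row 1 has {4,5,6}; col 2 has {2,4}; region has {3,4,5} → only 1 remains.
C1 = 2: row 1 has {1,4,5,6}; col 3 has {3,5,6}; region has {1,4,6} → only 2 remains.
D1 = 3: row 1 has {1,2,4,5,6}; col 4 has {1,2,6}; region has {1,2,4,6} → only 3 remains.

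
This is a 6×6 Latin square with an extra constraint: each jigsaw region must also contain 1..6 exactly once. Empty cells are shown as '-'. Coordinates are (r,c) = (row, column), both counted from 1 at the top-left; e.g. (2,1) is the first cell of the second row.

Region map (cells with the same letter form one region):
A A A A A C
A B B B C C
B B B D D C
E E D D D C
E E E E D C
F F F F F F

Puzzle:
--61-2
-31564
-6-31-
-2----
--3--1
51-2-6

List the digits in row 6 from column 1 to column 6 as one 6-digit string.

(2,1) = 2: row 2 has {1,3,4,5,6}; col 1 has {5}; region has {1,6} → only 2 remains.
(3,1) = 4: row 3 has {1,3,6}; col 1 has {2,5}; region has {1,3,5,6} → only 4 remains.
(3,3) = 2: row 3 has {1,3,4,6}; col 3 has {1,3,6}; region has {1,3,4,5,6} → only 2 remains.
(3,6) = 5: row 3 has {1,2,3,4,6}; col 6 has {1,2,4,6}; region has {1,2,4,6} → only 5 remains.
(4,6) = 3: row 4 has {2}; col 6 has {1,2,4,5,6}; region has {1,2,4,5,6} → only 3 remains.
(5,1) = 6: row 5 has {1,3}; col 1 has {2,4,5}; region has {2,3} → only 6 remains.
(5,4) = 4: row 5 has {1,3,6}; col 4 has {1,2,3,5}; region has {2,3,6} → only 4 remains.
(6,3) = 4: row 6 has {1,2,5,6}; col 3 has {1,2,3,6}; region has {1,2,5,6} → only 4 remains.
(6,5) = 3: row 6 has {1,2,4,5,6}; col 5 has {1,6}; region has {1,2,4,5,6} → only 3 remains.

514236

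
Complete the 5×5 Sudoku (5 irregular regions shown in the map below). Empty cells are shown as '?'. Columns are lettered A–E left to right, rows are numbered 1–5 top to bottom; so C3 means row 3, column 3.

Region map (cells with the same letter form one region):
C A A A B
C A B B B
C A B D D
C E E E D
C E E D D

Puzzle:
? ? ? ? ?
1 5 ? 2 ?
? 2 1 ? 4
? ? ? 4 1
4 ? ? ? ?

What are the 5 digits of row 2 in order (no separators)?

E2 = 3: row 2 has {1,2,5}; col 5 has {1,4}; region has {1,2} → only 3 remains.
B4 = 3: row 4 has {1,4}; col 2 has {2,5}; region has {4} → only 3 remains.
B5 = 1: row 5 has {4}; col 2 has {2,3,5}; region has {3,4} → only 1 remains.
B1 = 4: row 1 has {}; col 2 has {1,2,3,5}; region has {2,5} → only 4 remains.
C1 = 3: row 1 has {4}; col 3 has {1}; region has {2,4,5} → only 3 remains.
D1 = 1: row 1 has {3,4}; col 4 has {2,4}; region has {2,3,4,5} → only 1 remains.
E1 = 5: row 1 has {1,3,4}; col 5 has {1,3,4}; region has {1,2,3} → only 5 remains.
C2 = 4: row 2 has {1,2,3,5}; col 3 has {1,3}; region has {1,2,3,5} → only 4 remains.

15423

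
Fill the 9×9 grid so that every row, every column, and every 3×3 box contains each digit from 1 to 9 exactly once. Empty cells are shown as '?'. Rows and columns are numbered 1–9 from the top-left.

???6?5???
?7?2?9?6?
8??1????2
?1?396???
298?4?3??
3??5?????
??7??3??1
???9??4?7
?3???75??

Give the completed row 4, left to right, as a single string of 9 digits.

715396284

R3C6 = 4 (sole candidate).
R5C4 = 7 (sole candidate).
R5C6 = 1 (sole candidate).
R5C8 = 5 (sole candidate).
R5C9 = 6 (sole candidate).
R8C8 = 3 (hidden single in row 8).
R4C1 = 7: in column 1, 7 can only go here (every other open cell in that column sees a 7).
R4C3 = 5: in row 4, 5 can only go here (every other open cell in that row sees a 5).
R3C2 = 5 (hidden single in row 3).
R2C9 = 5 (hidden single in row 2).
R3C3 = 6 (hidden single in row 3).
R6C3 = 4 (sole candidate).
R6C2 = 6 (sole candidate).
R2C1 = 4 (hidden single in row 2).
R1C2 = 2 (sole candidate).
R8C2 = 8 (sole candidate).
R8C6 = 2 (sole candidate).
R6C6 = 8 (sole candidate).
R6C9 = 9 (sole candidate).
R7C2 = 4 (sole candidate).
R7C4 = 8 (sole candidate).
R8C3 = 1 (sole candidate).
R9C4 = 4 (sole candidate).
R9C9 = 8 (sole candidate).
R2C3 = 3 (sole candidate).
R2C5 = 8 (sole candidate).
R2C7 = 1 (sole candidate).
R4C9 = 4: row 4 has {1,3,5,6,7,9}; col 9 has {1,2,5,6,7,8,9}; box has {3,5,6,9} → only 4 remains.
R6C5 = 2 (sole candidate).
R6C7 = 7 (sole candidate).
R6C8 = 1 (sole candidate).
R1C3 = 9 (sole candidate).
R1C7 = 8 (sole candidate).
R1C9 = 3 (sole candidate).
R3C7 = 9 (sole candidate).
R3C8 = 7 (sole candidate).
R4C7 = 2: row 4 has {1,3,4,5,6,7,9}; col 7 has {1,3,4,5,7,8,9}; box has {1,3,4,5,6,7,9} → only 2 remains.
R4C8 = 8: row 4 has {1,2,3,4,5,6,7,9}; col 8 has {1,3,5,6,7}; box has {1,2,3,4,5,6,7,9} → only 8 remains.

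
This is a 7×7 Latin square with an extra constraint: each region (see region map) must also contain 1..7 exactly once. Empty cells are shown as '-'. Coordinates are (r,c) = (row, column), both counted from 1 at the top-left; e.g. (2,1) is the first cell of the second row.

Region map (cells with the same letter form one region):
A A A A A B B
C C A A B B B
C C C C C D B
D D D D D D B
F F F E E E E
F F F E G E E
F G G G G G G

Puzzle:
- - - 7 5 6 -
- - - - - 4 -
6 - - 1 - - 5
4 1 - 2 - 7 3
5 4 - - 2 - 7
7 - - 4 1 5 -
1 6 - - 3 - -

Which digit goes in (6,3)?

(2,5) = 7: row 2 has {4}; col 5 has {1,2,3,5}; region has {3,4,5,6} → only 7 remains.
(3,5) = 4: row 3 has {1,5,6}; col 5 has {1,2,3,5,7}; region has {1,6} → only 4 remains.
(3,6) = 3: row 3 has {1,4,5,6}; col 6 has {4,5,6,7}; region has {1,2,4,7} → only 3 remains.
(4,5) = 6: row 4 has {1,2,3,4,7}; col 5 has {1,2,3,4,5,7}; region has {1,2,3,4,7} → only 6 remains.
(5,6) = 1: row 5 has {2,4,5,7}; col 6 has {3,4,5,6,7}; region has {2,4,5,7} → only 1 remains.
(6,7) = 6: row 6 has {1,4,5,7}; col 7 has {3,5,7}; region has {1,2,4,5,7} → only 6 remains.
(7,4) = 5: row 7 has {1,3,6}; col 4 has {1,2,4,7}; region has {1,3,6} → only 5 remains.
(7,6) = 2: row 7 has {1,3,5,6}; col 6 has {1,3,4,5,6,7}; region has {1,3,5,6} → only 2 remains.
(7,7) = 4: row 7 has {1,2,3,5,6}; col 7 has {3,5,6,7}; region has {1,2,3,5,6} → only 4 remains.
(4,3) = 5: row 4 has {1,2,3,4,6,7}; col 3 has {}; region has {1,2,3,4,6,7} → only 5 remains.
(5,4) = 3: row 5 has {1,2,4,5,7}; col 4 has {1,2,4,5,7}; region has {1,2,4,5,6,7} → only 3 remains.
(7,3) = 7: row 7 has {1,2,3,4,5,6}; col 3 has {5}; region has {1,2,3,4,5,6} → only 7 remains.
(2,4) = 6: row 2 has {4,7}; col 4 has {1,2,3,4,5,7}; region has {5,7} → only 6 remains.
(3,3) = 2: row 3 has {1,3,4,5,6}; col 3 has {5,7}; region has {1,4,6} → only 2 remains.
(5,3) = 6: row 5 has {1,2,3,4,5,7}; col 3 has {2,5,7}; region has {1,4,5,7} → only 6 remains.
(6,3) = 3: row 6 has {1,4,5,6,7}; col 3 has {2,5,6,7}; region has {1,4,5,6,7} → only 3 remains.

3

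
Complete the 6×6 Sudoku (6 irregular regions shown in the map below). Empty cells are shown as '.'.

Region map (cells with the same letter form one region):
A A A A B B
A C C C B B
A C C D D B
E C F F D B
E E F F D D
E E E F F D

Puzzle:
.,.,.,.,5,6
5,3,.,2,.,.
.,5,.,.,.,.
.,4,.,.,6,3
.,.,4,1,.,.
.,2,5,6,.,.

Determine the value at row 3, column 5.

4

row 1, column 2 = 1: row 1 has {5,6}; col 2 has {2,3,4,5}; region has {5} → only 1 remains.
row 4, column 1 = 1: row 4 has {3,4,6}; col 1 has {5}; region has {2,5} → only 1 remains.
row 4, column 3 = 2: row 4 has {1,3,4,6}; col 3 has {4,5}; region has {1,4,6} → only 2 remains.
row 4, column 4 = 5: row 4 has {1,2,3,4,6}; col 4 has {1,2,6}; region has {1,2,4,6} → only 5 remains.
row 5, column 2 = 6: row 5 has {1,4}; col 2 has {1,2,3,4,5}; region has {1,2,5} → only 6 remains.
row 6, column 5 = 3: row 6 has {2,5,6}; col 5 has {5,6}; region has {1,2,4,5,6} → only 3 remains.
row 1, column 3 = 3: row 1 has {1,5,6}; col 3 has {2,4,5}; region has {1,5} → only 3 remains.
row 1, column 4 = 4: row 1 has {1,3,5,6}; col 4 has {1,2,5,6}; region has {1,3,5} → only 4 remains.
row 3, column 4 = 3: row 3 has {5}; col 4 has {1,2,4,5,6}; region has {6} → only 3 remains.
row 5, column 1 = 3: row 5 has {1,4,6}; col 1 has {1,5}; region has {1,2,5,6} → only 3 remains.
row 5, column 5 = 2: row 5 has {1,3,4,6}; col 5 has {3,5,6}; region has {3,6} → only 2 remains.
row 5, column 6 = 5: row 5 has {1,2,3,4,6}; col 6 has {3,6}; region has {2,3,6} → only 5 remains.
row 6, column 1 = 4: row 6 has {2,3,5,6}; col 1 has {1,3,5}; region has {1,2,3,5,6} → only 4 remains.
row 6, column 6 = 1: row 6 has {2,3,4,5,6}; col 6 has {3,5,6}; region has {2,3,5,6} → only 1 remains.
row 1, column 1 = 2: row 1 has {1,3,4,5,6}; col 1 has {1,3,4,5}; region has {1,3,4,5} → only 2 remains.
row 2, column 6 = 4: row 2 has {2,3,5}; col 6 has {1,3,5,6}; region has {3,5,6} → only 4 remains.
row 3, column 1 = 6: row 3 has {3,5}; col 1 has {1,2,3,4,5}; region has {1,2,3,4,5} → only 6 remains.
row 3, column 3 = 1: row 3 has {3,5,6}; col 3 has {2,3,4,5}; region has {2,3,4,5} → only 1 remains.
row 3, column 5 = 4: row 3 has {1,3,5,6}; col 5 has {2,3,5,6}; region has {1,2,3,5,6} → only 4 remains.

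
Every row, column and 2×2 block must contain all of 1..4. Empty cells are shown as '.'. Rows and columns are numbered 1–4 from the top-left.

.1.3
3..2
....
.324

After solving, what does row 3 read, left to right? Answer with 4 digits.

4231

row 1, column 3 = 4: row 1 has {1,3}; col 3 has {2}; box has {2,3} → only 4 remains.
row 2, column 2 = 4: row 2 has {2,3}; col 2 has {1,3}; box has {1,3} → only 4 remains.
row 2, column 3 = 1: row 2 has {2,3,4}; col 3 has {2,4}; box has {2,3,4} → only 1 remains.
row 3, column 2 = 2: row 3 has {}; col 2 has {1,3,4}; box has {3} → only 2 remains.
row 3, column 3 = 3: row 3 has {2}; col 3 has {1,2,4}; box has {2,4} → only 3 remains.
row 3, column 4 = 1: row 3 has {2,3}; col 4 has {2,3,4}; box has {2,3,4} → only 1 remains.
row 4, column 1 = 1: row 4 has {2,3,4}; col 1 has {3}; box has {2,3} → only 1 remains.
row 1, column 1 = 2: row 1 has {1,3,4}; col 1 has {1,3}; box has {1,3,4} → only 2 remains.
row 3, column 1 = 4: row 3 has {1,2,3}; col 1 has {1,2,3}; box has {1,2,3} → only 4 remains.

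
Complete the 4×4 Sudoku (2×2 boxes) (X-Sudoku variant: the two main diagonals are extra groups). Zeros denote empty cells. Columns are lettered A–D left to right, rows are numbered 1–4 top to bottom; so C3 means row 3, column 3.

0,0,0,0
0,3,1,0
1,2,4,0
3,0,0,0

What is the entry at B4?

A1 = 2 (sole candidate).
C1 = 3 (sole candidate).
D1 = 4 (sole candidate).
A2 = 4 (sole candidate).
D2 = 2 (sole candidate).
D3 = 3 (sole candidate).
B4 = 4: row 4 has {3}; col 2 has {2,3}; box has {1,2,3} → only 4 remains.

4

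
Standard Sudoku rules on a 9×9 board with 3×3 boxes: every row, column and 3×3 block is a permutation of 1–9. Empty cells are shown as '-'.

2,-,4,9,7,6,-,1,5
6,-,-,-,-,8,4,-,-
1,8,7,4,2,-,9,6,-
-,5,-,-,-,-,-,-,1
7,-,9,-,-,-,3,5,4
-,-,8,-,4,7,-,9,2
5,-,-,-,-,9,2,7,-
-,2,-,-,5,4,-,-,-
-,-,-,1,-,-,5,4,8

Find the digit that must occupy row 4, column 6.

row 1, column 2 = 3 (sole candidate).
row 1, column 7 = 8 (sole candidate).
row 2, column 2 = 9 (sole candidate).
row 2, column 3 = 5 (sole candidate).
row 2, column 4 = 3 (sole candidate).
row 2, column 5 = 1 (sole candidate).
row 2, column 8 = 2 (sole candidate).
row 2, column 9 = 7 (sole candidate).
row 3, column 6 = 5 (sole candidate).
row 3, column 9 = 3 (sole candidate).
row 4, column 8 = 8 (sole candidate).
row 6, column 1 = 3 (sole candidate).
row 6, column 7 = 6 (sole candidate).
row 7, column 9 = 6 (sole candidate).
row 8, column 7 = 1 (sole candidate).
row 8, column 8 = 3 (sole candidate).
row 8, column 9 = 9 (sole candidate).
row 9, column 1 = 9 (sole candidate).
row 4, column 1 = 4 (sole candidate).
row 4, column 7 = 7 (sole candidate).
row 6, column 2 = 1 (sole candidate).
row 6, column 4 = 5 (sole candidate).
row 7, column 2 = 4 (sole candidate).
row 7, column 4 = 8 (sole candidate).
row 7, column 5 = 3 (sole candidate).
row 8, column 1 = 8 (sole candidate).
row 8, column 3 = 6 (sole candidate).
row 8, column 4 = 7 (sole candidate).
row 9, column 2 = 7 (sole candidate).
row 9, column 3 = 3 (sole candidate).
row 9, column 5 = 6 (sole candidate).
row 9, column 6 = 2 (sole candidate).
row 4, column 3 = 2 (sole candidate).
row 4, column 4 = 6 (sole candidate).
row 4, column 5 = 9 (sole candidate).
row 4, column 6 = 3: row 4 has {1,2,4,5,6,7,8,9}; col 6 has {2,4,5,6,7,8,9}; box has {4,5,6,7,9} → only 3 remains.

3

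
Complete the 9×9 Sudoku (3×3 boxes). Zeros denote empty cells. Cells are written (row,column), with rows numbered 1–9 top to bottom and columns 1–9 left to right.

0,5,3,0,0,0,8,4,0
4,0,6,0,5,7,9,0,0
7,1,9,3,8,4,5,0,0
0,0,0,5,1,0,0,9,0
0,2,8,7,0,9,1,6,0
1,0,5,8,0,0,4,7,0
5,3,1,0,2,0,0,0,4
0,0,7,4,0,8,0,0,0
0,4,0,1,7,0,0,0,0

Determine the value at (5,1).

3

(1,1) = 2: row 1 has {3,4,5,8}; col 1 has {1,4,5,7}; box has {1,3,4,5,6,7,9} → only 2 remains.
(2,2) = 8: row 2 has {4,5,6,7,9}; col 2 has {1,2,3,4,5}; box has {1,2,3,4,5,6,7,9} → only 8 remains.
(2,4) = 2: row 2 has {4,5,6,7,8,9}; col 4 has {1,3,4,5,7,8}; box has {3,4,5,7,8} → only 2 remains.
(3,8) = 2: row 3 has {1,3,4,5,7,8,9}; col 8 has {4,6,7,9}; box has {4,5,8,9} → only 2 remains.
(3,9) = 6: row 3 has {1,2,3,4,5,7,8,9}; col 9 has {4}; box has {2,4,5,8,9} → only 6 remains.
(4,3) = 4: row 4 has {1,5,9}; col 3 has {1,3,5,6,7,8,9}; box has {1,2,5,8} → only 4 remains.
(5,1) = 3: row 5 has {1,2,6,7,8,9}; col 1 has {1,2,4,5,7}; box has {1,2,4,5,8} → only 3 remains.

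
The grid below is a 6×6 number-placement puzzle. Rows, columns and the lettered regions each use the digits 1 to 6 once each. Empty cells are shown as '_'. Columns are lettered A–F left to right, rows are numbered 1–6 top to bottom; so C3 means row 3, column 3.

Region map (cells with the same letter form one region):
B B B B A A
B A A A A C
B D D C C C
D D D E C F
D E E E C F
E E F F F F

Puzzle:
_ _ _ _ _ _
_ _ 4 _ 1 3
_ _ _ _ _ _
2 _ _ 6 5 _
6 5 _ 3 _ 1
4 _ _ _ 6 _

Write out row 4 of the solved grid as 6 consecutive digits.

A2 = 5: row 2 has {1,3,4}; col 1 has {2,4,6}; region has {} → only 5 remains.
D2 = 2: row 2 has {1,3,4,5}; col 4 has {3,6}; region has {1,4} → only 2 remains.
F4 = 4: row 4 has {2,5,6}; col 6 has {1,3}; region has {1,6} → only 4 remains.
C5 = 2: row 5 has {1,3,5,6}; col 3 has {4}; region has {3,4,5,6} → only 2 remains.
E5 = 4: row 5 has {1,2,3,5,6}; col 5 has {1,5,6}; region has {3,5} → only 4 remains.
B6 = 1: row 6 has {4,6}; col 2 has {5}; region has {2,3,4,5,6} → only 1 remains.
D6 = 5: row 6 has {1,4,6}; col 4 has {2,3,6}; region has {1,4,6} → only 5 remains.
F6 = 2: row 6 has {1,4,5,6}; col 6 has {1,3,4}; region has {1,4,5,6} → only 2 remains.
E1 = 3: row 1 has {}; col 5 has {1,4,5,6}; region has {1,2,4} → only 3 remains.
B2 = 6: row 2 has {1,2,3,4,5}; col 2 has {1,5}; region has {1,2,3,4} → only 6 remains.
D3 = 1: row 3 has {}; col 4 has {2,3,5,6}; region has {3,4,5} → only 1 remains.
E3 = 2: row 3 has {1}; col 5 has {1,3,4,5,6}; region has {1,3,4,5} → only 2 remains.
F3 = 6: row 3 has {1,2}; col 6 has {1,2,3,4}; region has {1,2,3,4,5} → only 6 remains.
B4 = 3: row 4 has {2,4,5,6}; col 2 has {1,5,6}; region has {2,6} → only 3 remains.
C4 = 1: row 4 has {2,3,4,5,6}; col 3 has {2,4}; region has {2,3,6} → only 1 remains.

231654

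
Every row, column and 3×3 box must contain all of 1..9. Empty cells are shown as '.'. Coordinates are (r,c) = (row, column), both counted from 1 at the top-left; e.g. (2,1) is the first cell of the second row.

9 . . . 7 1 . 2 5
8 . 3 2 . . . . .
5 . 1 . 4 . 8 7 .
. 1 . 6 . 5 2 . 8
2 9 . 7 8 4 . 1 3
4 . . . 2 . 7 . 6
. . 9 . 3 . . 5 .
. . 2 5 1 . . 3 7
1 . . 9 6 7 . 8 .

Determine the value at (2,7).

1

(3,4) = 3 (sole candidate).
(3,9) = 9 (sole candidate).
(4,3) = 7 (sole candidate).
(4,5) = 9 (sole candidate).
(4,8) = 4 (sole candidate).
(5,7) = 5 (sole candidate).
(6,4) = 1 (sole candidate).
(6,6) = 3 (sole candidate).
(6,8) = 9 (sole candidate).
(8,1) = 6 (sole candidate).
(8,6) = 8 (sole candidate).
(9,7) = 4 (sole candidate).
(9,9) = 2 (sole candidate).
(1,4) = 8 (sole candidate).
(2,5) = 5 (sole candidate).
(2,8) = 6 (sole candidate).
(3,6) = 6 (sole candidate).
(4,1) = 3 (sole candidate).
(5,3) = 6 (sole candidate).
(7,1) = 7 (sole candidate).
(7,4) = 4 (sole candidate).
(7,6) = 2 (sole candidate).
(7,9) = 1 (sole candidate).
(8,2) = 4 (sole candidate).
(8,7) = 9 (sole candidate).
(9,3) = 5 (sole candidate).
(1,2) = 6 (sole candidate).
(1,3) = 4 (sole candidate).
(1,7) = 3 (sole candidate).
(2,2) = 7 (sole candidate).
(2,6) = 9 (sole candidate).
(2,7) = 1: row 2 has {2,3,5,6,7,8,9}; col 7 has {2,3,4,5,7,8,9}; box has {2,3,5,6,7,8,9} → only 1 remains.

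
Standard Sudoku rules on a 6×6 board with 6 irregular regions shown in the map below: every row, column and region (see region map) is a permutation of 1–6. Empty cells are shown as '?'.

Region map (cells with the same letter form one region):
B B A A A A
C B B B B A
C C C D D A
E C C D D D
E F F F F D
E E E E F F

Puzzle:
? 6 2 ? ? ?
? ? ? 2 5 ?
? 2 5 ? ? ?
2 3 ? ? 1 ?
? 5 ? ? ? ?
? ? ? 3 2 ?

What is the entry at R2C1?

6

R5C6 = 2: in row 5, 2 can only go here (every other open cell in that row sees a 2).
R6C1 = 5: in row 6, 5 can only go here (every other open cell in that row sees a 5).
R1C1 = 3: in column 1, 3 can only go here (every other open cell in that column sees a 3).
R1C5 = 4: row 1 has {2,3,6}; col 5 has {1,2,5}; region has {2} → only 4 remains.
R2C6 = 3: in row 2, 3 can only go here (every other open cell in that row sees a 3).
R2C1 = 6: in row 2, 6 can only go here (every other open cell in that row sees a 6).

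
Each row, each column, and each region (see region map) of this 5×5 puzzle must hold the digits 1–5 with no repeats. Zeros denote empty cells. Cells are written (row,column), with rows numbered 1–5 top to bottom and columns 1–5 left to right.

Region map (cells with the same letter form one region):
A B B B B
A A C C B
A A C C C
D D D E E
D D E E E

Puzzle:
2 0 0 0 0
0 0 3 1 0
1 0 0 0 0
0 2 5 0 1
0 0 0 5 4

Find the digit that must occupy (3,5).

5

(4,4) = 3 (sole candidate).
(5,1) = 3 (sole candidate).
(5,2) = 1 (sole candidate).
(5,3) = 2 (sole candidate).
(1,4) = 4 (sole candidate).
(3,3) = 4 (sole candidate).
(3,4) = 2 (sole candidate).
(3,5) = 5: row 3 has {1,2,4}; col 5 has {1,4}; region has {1,2,3,4} → only 5 remains.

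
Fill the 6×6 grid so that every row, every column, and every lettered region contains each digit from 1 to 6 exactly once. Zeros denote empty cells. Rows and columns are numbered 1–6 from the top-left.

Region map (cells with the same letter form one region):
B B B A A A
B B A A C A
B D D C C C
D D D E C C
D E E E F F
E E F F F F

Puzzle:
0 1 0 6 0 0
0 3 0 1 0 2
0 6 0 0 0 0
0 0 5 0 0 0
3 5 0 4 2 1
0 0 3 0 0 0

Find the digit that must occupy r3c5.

4

r2c3 = 4: row 2 has {1,2,3}; col 3 has {3,5}; region has {1,2,6} → only 4 remains.
r5c3 = 6: row 5 has {1,2,3,4,5}; col 3 has {3,4,5}; region has {4,5} → only 6 remains.
r6c2 = 2: row 6 has {3}; col 2 has {1,3,5,6}; region has {4,5,6} → only 2 remains.
r6c4 = 5: row 6 has {2,3}; col 4 has {1,4,6}; region has {1,2,3} → only 5 remains.
r1c3 = 2: row 1 has {1,6}; col 3 has {3,4,5,6}; region has {1,3} → only 2 remains.
r3c3 = 1: row 3 has {6}; col 3 has {2,3,4,5,6}; region has {3,5,6} → only 1 remains.
r4c2 = 4: row 4 has {5}; col 2 has {1,2,3,5,6}; region has {1,3,5,6} → only 4 remains.
r4c4 = 3: row 4 has {4,5}; col 4 has {1,4,5,6}; region has {2,4,5,6} → only 3 remains.
r4c6 = 6: row 4 has {3,4,5}; col 6 has {1,2}; region has {} → only 6 remains.
r6c1 = 1: row 6 has {2,3,5}; col 1 has {3}; region has {2,3,4,5,6} → only 1 remains.
r6c6 = 4: row 6 has {1,2,3,5}; col 6 has {1,2,6}; region has {1,2,3,5} → only 4 remains.
r2c5 = 5: row 2 has {1,2,3,4}; col 5 has {2}; region has {6} → only 5 remains.
r3c4 = 2: row 3 has {1,6}; col 4 has {1,3,4,5,6}; region has {5,6} → only 2 remains.
r3c6 = 3: row 3 has {1,2,6}; col 6 has {1,2,4,6}; region has {2,5,6} → only 3 remains.
r4c1 = 2: row 4 has {3,4,5,6}; col 1 has {1,3}; region has {1,3,4,5,6} → only 2 remains.
r4c5 = 1: row 4 has {2,3,4,5,6}; col 5 has {2,5}; region has {2,3,5,6} → only 1 remains.
r6c5 = 6: row 6 has {1,2,3,4,5}; col 5 has {1,2,5}; region has {1,2,3,4,5} → only 6 remains.
r1c5 = 3: row 1 has {1,2,6}; col 5 has {1,2,5,6}; region has {1,2,4,6} → only 3 remains.
r1c6 = 5: row 1 has {1,2,3,6}; col 6 has {1,2,3,4,6}; region has {1,2,3,4,6} → only 5 remains.
r2c1 = 6: row 2 has {1,2,3,4,5}; col 1 has {1,2,3}; region has {1,2,3} → only 6 remains.
r3c5 = 4: row 3 has {1,2,3,6}; col 5 has {1,2,3,5,6}; region has {1,2,3,5,6} → only 4 remains.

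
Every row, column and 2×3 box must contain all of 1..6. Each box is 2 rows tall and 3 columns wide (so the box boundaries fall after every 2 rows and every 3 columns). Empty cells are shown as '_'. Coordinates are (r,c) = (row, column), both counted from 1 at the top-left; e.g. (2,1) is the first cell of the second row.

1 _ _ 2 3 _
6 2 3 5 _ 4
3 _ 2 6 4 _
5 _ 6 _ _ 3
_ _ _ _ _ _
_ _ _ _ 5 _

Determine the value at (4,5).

2

(1,6) = 6: row 1 has {1,2,3}; col 6 has {3,4}; box has {2,3,4,5} → only 6 remains.
(2,5) = 1: row 2 has {2,3,4,5,6}; col 5 has {3,4,5}; box has {2,3,4,5,6} → only 1 remains.
(3,2) = 1: row 3 has {2,3,4,6}; col 2 has {2}; box has {2,3,5,6} → only 1 remains.
(3,6) = 5: row 3 has {1,2,3,4,6}; col 6 has {3,4,6}; box has {3,4,6} → only 5 remains.
(4,2) = 4: row 4 has {3,5,6}; col 2 has {1,2}; box has {1,2,3,5,6} → only 4 remains.
(4,4) = 1: row 4 has {3,4,5,6}; col 4 has {2,5,6}; box has {3,4,5,6} → only 1 remains.
(4,5) = 2: row 4 has {1,3,4,5,6}; col 5 has {1,3,4,5}; box has {1,3,4,5,6} → only 2 remains.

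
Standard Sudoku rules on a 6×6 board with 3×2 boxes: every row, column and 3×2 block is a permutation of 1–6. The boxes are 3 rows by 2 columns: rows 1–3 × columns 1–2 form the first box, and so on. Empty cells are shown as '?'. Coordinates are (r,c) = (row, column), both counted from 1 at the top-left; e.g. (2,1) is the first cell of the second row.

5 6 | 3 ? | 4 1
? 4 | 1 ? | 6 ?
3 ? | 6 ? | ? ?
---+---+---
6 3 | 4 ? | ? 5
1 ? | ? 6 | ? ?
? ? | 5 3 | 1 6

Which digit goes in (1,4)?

2

(1,4) = 2: row 1 has {1,3,4,5,6}; col 4 has {3,6}; box has {1,3,6} → only 2 remains.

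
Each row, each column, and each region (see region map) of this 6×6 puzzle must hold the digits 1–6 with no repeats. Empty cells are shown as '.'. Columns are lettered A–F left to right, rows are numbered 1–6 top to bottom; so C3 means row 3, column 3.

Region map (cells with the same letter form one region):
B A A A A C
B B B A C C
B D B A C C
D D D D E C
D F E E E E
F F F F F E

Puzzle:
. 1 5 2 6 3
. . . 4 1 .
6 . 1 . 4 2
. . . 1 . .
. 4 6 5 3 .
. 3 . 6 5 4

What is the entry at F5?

1

A1 = 4: row 1 has {1,2,3,5,6}; col 1 has {6}; region has {1,6} → only 4 remains.
B3 = 5: row 3 has {1,2,4,6}; col 2 has {1,3,4}; region has {1} → only 5 remains.
D3 = 3: row 3 has {1,2,4,5,6}; col 4 has {1,2,4,5,6}; region has {1,2,4,5,6} → only 3 remains.
E4 = 2: row 4 has {1}; col 5 has {1,3,4,5,6}; region has {3,4,5,6} → only 2 remains.
A5 = 2: row 5 has {3,4,5,6}; col 1 has {4,6}; region has {1,5} → only 2 remains.
F5 = 1: row 5 has {2,3,4,5,6}; col 6 has {2,3,4}; region has {2,3,4,5,6} → only 1 remains.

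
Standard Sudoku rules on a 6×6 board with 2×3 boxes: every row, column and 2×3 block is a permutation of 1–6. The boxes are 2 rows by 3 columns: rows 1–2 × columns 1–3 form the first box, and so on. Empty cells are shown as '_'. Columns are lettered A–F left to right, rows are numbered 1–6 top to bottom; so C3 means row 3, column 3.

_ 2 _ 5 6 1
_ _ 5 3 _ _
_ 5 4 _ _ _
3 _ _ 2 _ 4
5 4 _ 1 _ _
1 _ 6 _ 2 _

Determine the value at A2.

A1 = 4 (sole candidate).
C1 = 3 (sole candidate).
A2 = 6: row 2 has {3,5}; col 1 has {1,3,4,5}; box has {2,3,4,5} → only 6 remains.

6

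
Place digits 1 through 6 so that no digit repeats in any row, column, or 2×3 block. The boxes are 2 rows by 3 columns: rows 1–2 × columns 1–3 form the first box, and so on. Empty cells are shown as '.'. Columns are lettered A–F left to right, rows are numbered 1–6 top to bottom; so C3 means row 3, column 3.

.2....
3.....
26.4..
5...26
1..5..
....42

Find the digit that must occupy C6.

F5 = 3 (sole candidate).
A6 = 6 (sole candidate).
D6 = 1 (sole candidate).
A1 = 4 (sole candidate).
D4 = 3 (sole candidate).
B5 = 4 (sole candidate).
C5 = 2 (sole candidate).
E5 = 6 (sole candidate).
D1 = 6 (sole candidate).
D2 = 2 (sole candidate).
B4 = 1 (sole candidate).
C4 = 4 (sole candidate).
B2 = 5 (sole candidate).
E2 = 1 (sole candidate).
F2 = 4 (sole candidate).
C3 = 3 (sole candidate).
E3 = 5 (sole candidate).
F3 = 1 (sole candidate).
B6 = 3 (sole candidate).
C6 = 5: row 6 has {1,2,3,4,6}; col 3 has {2,3,4}; box has {1,2,3,4,6} → only 5 remains.

5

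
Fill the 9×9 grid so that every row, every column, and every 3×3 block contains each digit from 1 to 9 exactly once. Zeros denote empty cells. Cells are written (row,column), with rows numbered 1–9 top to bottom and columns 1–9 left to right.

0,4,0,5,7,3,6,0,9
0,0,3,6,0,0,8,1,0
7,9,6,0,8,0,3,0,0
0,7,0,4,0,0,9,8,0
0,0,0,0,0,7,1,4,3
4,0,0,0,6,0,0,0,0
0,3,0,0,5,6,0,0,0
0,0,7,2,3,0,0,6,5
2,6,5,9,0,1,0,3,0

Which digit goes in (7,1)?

(1,8) = 2: row 1 has {3,4,5,6,7,9}; col 8 has {1,3,4,6,8}; box has {1,3,6,8,9} → only 2 remains.
(2,1) = 5: row 2 has {1,3,6,8}; col 1 has {2,4,7}; box has {3,4,6,7,9} → only 5 remains.
(2,2) = 2: row 2 has {1,3,5,6,8}; col 2 has {3,4,6,7,9}; box has {3,4,5,6,7,9} → only 2 remains.
(3,4) = 1: row 3 has {3,6,7,8,9}; col 4 has {2,4,5,6,9}; box has {3,5,6,7,8} → only 1 remains.
(3,8) = 5: row 3 has {1,3,6,7,8,9}; col 8 has {1,2,3,4,6,8}; box has {1,2,3,6,8,9} → only 5 remains.
(3,9) = 4: row 3 has {1,3,5,6,7,8,9}; col 9 has {3,5,9}; box has {1,2,3,5,6,8,9} → only 4 remains.
(5,4) = 8: row 5 has {1,3,4,7}; col 4 has {1,2,4,5,6,9}; box has {4,6,7} → only 8 remains.
(6,4) = 3: row 6 has {4,6}; col 4 has {1,2,4,5,6,8,9}; box has {4,6,7,8} → only 3 remains.
(6,8) = 7: row 6 has {3,4,6}; col 8 has {1,2,3,4,5,6,8}; box has {1,3,4,8,9} → only 7 remains.
(6,9) = 2: row 6 has {3,4,6,7}; col 9 has {3,4,5,9}; box has {1,3,4,7,8,9} → only 2 remains.
(7,4) = 7: row 7 has {3,5,6}; col 4 has {1,2,3,4,5,6,8,9}; box has {1,2,3,5,6,9} → only 7 remains.
(7,8) = 9: row 7 has {3,5,6,7}; col 8 has {1,2,3,4,5,6,7,8}; box has {3,5,6} → only 9 remains.
(8,7) = 4: row 8 has {2,3,5,6,7}; col 7 has {1,3,6,8,9}; box has {3,5,6,9} → only 4 remains.
(9,5) = 4: row 9 has {1,2,3,5,6,9}; col 5 has {3,5,6,7,8}; box has {1,2,3,5,6,7,9} → only 4 remains.
(9,7) = 7: row 9 has {1,2,3,4,5,6,9}; col 7 has {1,3,4,6,8,9}; box has {3,4,5,6,9} → only 7 remains.
(9,9) = 8: row 9 has {1,2,3,4,5,6,7,9}; col 9 has {2,3,4,5,9}; box has {3,4,5,6,7,9} → only 8 remains.
(2,5) = 9: row 2 has {1,2,3,5,6,8}; col 5 has {3,4,5,6,7,8}; box has {1,3,5,6,7,8} → only 9 remains.
(2,6) = 4: row 2 has {1,2,3,5,6,8,9}; col 6 has {1,3,6,7}; box has {1,3,5,6,7,8,9} → only 4 remains.
(2,9) = 7: row 2 has {1,2,3,4,5,6,8,9}; col 9 has {2,3,4,5,8,9}; box has {1,2,3,4,5,6,8,9} → only 7 remains.
(3,6) = 2: row 3 has {1,3,4,5,6,7,8,9}; col 6 has {1,3,4,6,7}; box has {1,3,4,5,6,7,8,9} → only 2 remains.
(4,6) = 5: row 4 has {4,7,8,9}; col 6 has {1,2,3,4,6,7}; box has {3,4,6,7,8} → only 5 remains.
(4,9) = 6: row 4 has {4,5,7,8,9}; col 9 has {2,3,4,5,7,8,9}; box has {1,2,3,4,7,8,9} → only 6 remains.
(5,2) = 5: row 5 has {1,3,4,7,8}; col 2 has {2,3,4,6,7,9}; box has {4,7} → only 5 remains.
(5,5) = 2: row 5 has {1,3,4,5,7,8}; col 5 has {3,4,5,6,7,8,9}; box has {3,4,5,6,7,8} → only 2 remains.
(6,6) = 9: row 6 has {2,3,4,6,7}; col 6 has {1,2,3,4,5,6,7}; box has {2,3,4,5,6,7,8} → only 9 remains.
(6,7) = 5: row 6 has {2,3,4,6,7,9}; col 7 has {1,3,4,6,7,8,9}; box has {1,2,3,4,6,7,8,9} → only 5 remains.
(7,7) = 2: row 7 has {3,5,6,7,9}; col 7 has {1,3,4,5,6,7,8,9}; box has {3,4,5,6,7,8,9} → only 2 remains.
(7,9) = 1: row 7 has {2,3,5,6,7,9}; col 9 has {2,3,4,5,6,7,8,9}; box has {2,3,4,5,6,7,8,9} → only 1 remains.
(8,6) = 8: row 8 has {2,3,4,5,6,7}; col 6 has {1,2,3,4,5,6,7,9}; box has {1,2,3,4,5,6,7,9} → only 8 remains.
(4,5) = 1: row 4 has {4,5,6,7,8,9}; col 5 has {2,3,4,5,6,7,8,9}; box has {2,3,4,5,6,7,8,9} → only 1 remains.
(5,3) = 9: row 5 has {1,2,3,4,5,7,8}; col 3 has {3,5,6,7}; box has {4,5,7} → only 9 remains.
(7,1) = 8: row 7 has {1,2,3,5,6,7,9}; col 1 has {2,4,5,7}; box has {2,3,5,6,7} → only 8 remains.

8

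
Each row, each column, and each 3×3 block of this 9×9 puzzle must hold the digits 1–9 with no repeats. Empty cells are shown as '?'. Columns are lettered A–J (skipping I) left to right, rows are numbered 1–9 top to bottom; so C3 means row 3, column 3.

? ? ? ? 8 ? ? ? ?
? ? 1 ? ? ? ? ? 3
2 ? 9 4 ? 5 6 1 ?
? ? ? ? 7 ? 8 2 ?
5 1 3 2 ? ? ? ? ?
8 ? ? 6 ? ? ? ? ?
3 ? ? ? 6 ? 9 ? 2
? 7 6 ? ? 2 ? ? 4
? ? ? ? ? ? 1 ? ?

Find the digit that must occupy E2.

2

E3 = 3: row 3 has {1,2,4,5,6,9}; col 5 has {6,7,8}; box has {4,5,8} → only 3 remains.
C4 = 4: row 4 has {2,7,8}; col 3 has {1,3,6,9}; box has {1,3,5,8} → only 4 remains.
B3 = 8: row 3 has {1,2,3,4,5,6,9}; col 2 has {1,7}; box has {1,2,9} → only 8 remains.
J3 = 7: row 3 has {1,2,3,4,5,6,8,9}; col 9 has {2,3,4}; box has {1,3,6} → only 7 remains.
G1 = 2: in row 1, 2 can only go here (every other open cell in that row sees a 2).
B1 = 3: in row 1, 3 can only go here (every other open cell in that row sees a 3).
E2 = 2: in row 2, 2 can only go here (every other open cell in that row sees a 2).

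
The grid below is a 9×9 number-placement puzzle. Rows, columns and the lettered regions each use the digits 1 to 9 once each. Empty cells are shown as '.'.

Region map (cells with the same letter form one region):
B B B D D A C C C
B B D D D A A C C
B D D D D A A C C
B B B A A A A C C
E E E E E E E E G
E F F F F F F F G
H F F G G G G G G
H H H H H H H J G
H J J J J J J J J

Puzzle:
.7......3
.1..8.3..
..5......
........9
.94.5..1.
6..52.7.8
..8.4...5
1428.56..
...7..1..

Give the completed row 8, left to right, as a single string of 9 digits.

r6c2 = 3: row 6 has {2,5,6,7,8}; col 2 has {1,4,7,9}; region has {2,5,7,8} → only 3 remains.
r7c2 = 6: row 7 has {4,5,8}; col 2 has {1,3,4,7,9}; region has {2,3,5,7,8} → only 6 remains.
r8c9 = 7: row 8 has {1,2,4,5,6,8}; col 9 has {3,5,8,9}; region has {4,5,8} → only 7 remains.
r3c2 = 2: row 3 has {5}; col 2 has {1,3,4,6,7,9}; region has {5,8} → only 2 remains.
r5c9 = 6: in row 5, 6 can only go here (every other open cell in that row sees a 6).
r7c1 = 7: in row 7, 7 can only go here (every other open cell in that row sees a 7).
r5c6 = 7: in row 5, 7 can only go here (every other open cell in that row sees a 7).
r6c3 = 1: in column 3, 1 can only go here (every other open cell in that column sees a 1).
r2c3 = 7: in column 3, 7 can only go here (every other open cell in that column sees a 7).
r3c8 = 7: in row 3, 7 can only go here (every other open cell in that row sees a 7).
r4c5 = 7: in row 4, 7 can only go here (every other open cell in that row sees a 7).
r3c9 = 1: in column 9, 1 can only go here (every other open cell in that column sees a 1).
r1c5 = 1: in column 5, 1 can only go here (every other open cell in that column sees a 1).
r4c7 = 5: in region A, 5 can only go here (every other open cell in that region sees a 5).
r4c2 = 8: row 4 has {5,7,9}; col 2 has {1,2,3,4,6,7,9}; region has {1,7} → only 8 remains.
r9c2 = 5: row 9 has {1,7}; col 2 has {1,2,3,4,6,7,8,9}; region has {1,7} → only 5 remains.
r5c1 = 8: in column 1, 8 can only go here (every other open cell in that column sees an 8).
r5c7 = 2: row 5 has {1,4,5,6,7,8,9}; col 7 has {1,3,5,6,7}; region has {1,4,5,6,7,8,9} → only 2 remains.
r7c7 = 9: row 7 has {4,5,6,7,8}; col 7 has {1,2,3,5,6,7}; region has {4,5,6,7,8} → only 9 remains.
r5c4 = 3: row 5 has {1,2,4,5,6,7,8,9}; col 4 has {5,7,8}; region has {1,2,4,5,6,7,8,9} → only 3 remains.
r3c5 = 3: in region D, 3 can only go here (every other open cell in that region sees a 3).
r8c5 = 9: row 8 has {1,2,4,5,6,7,8}; col 5 has {1,2,3,4,5,7,8}; region has {1,2,4,5,6,7,8} → only 9 remains.
r8c8 = 3: row 8 has {1,2,4,5,6,7,8,9}; col 8 has {1,7}; region has {1,5,7} → only 3 remains.

142895637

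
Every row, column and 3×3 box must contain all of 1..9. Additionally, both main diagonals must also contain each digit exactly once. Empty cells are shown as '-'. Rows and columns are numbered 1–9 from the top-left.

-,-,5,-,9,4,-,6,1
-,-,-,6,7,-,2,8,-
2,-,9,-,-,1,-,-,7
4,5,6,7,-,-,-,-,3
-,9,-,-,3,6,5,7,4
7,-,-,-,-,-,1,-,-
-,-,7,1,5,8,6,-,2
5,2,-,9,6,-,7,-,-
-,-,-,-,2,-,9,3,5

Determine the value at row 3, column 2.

row 1, column 1 = 8 (sole candidate).
row 1, column 7 = 3 (sole candidate).
row 2, column 9 = 9 (sole candidate).
row 3, column 5 = 8 (sole candidate).
row 3, column 7 = 4 (sole candidate).
row 3, column 8 = 5 (sole candidate).
row 4, column 5 = 1 (sole candidate).
row 4, column 6 = 9 (sole candidate).
row 4, column 7 = 8 (sole candidate).
row 4, column 8 = 2 (sole candidate).
row 5, column 1 = 1 (sole candidate).
row 6, column 4 = 5 (sole candidate).
row 6, column 5 = 4 (sole candidate).
row 6, column 6 = 2 (sole candidate).
row 6, column 8 = 9 (sole candidate).
row 6, column 9 = 6 (sole candidate).
row 7, column 8 = 4 (sole candidate).
row 8, column 6 = 3 (sole candidate).
row 8, column 8 = 1 (sole candidate).
row 8, column 9 = 8 (sole candidate).
row 9, column 1 = 6 (sole candidate).
row 9, column 4 = 4 (sole candidate).
row 9, column 6 = 7 (sole candidate).
row 1, column 2 = 7 (sole candidate).
row 1, column 4 = 2 (sole candidate).
row 2, column 1 = 3 (sole candidate).
row 2, column 2 = 4 (sole candidate).
row 2, column 3 = 1 (sole candidate).
row 2, column 6 = 5 (sole candidate).
row 3, column 2 = 6: row 3 has {1,2,4,5,7,8,9}; col 2 has {2,4,5,7,9}; box has {1,2,3,4,5,7,8,9} → only 6 remains.

6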